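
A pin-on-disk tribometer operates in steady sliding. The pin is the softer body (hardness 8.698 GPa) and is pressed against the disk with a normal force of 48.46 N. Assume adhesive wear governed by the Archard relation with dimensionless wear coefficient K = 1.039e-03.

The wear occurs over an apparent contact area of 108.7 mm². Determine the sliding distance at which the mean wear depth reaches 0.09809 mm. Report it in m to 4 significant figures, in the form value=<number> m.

value=1842 m

Each operation keeps full precision, and intermediates are printed rounded; one final rounding to 4 significant figures.
Hardness H = 8.698 GPa = 8.698e+09 Pa.
Contact area A = 108.7 mm² = 1.087e-04 m².
Depth limit h_lim = 0.09809 mm = 9.809e-05 m.
In SI base units, W = 48.46 N, H = 8.698e+09 Pa, K = 1.039e-03.
Permissible volume V_lim = h_lim·A = 9.809e-05 · 1.087e-04 = 1.066e-08 m³.
So the life L = V_lim·H/(K·W) = 1.066e-08 · 8.698e+09 / (1.039e-03 · 48.46) = 1842 m.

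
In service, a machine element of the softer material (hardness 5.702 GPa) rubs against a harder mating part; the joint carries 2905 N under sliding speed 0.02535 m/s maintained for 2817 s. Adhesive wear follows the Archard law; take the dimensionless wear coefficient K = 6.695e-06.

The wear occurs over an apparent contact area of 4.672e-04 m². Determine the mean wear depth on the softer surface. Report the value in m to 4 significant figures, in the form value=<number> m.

value=5.214e-07 m

Intermediate values are printed rounded, and all arithmetic carries full precision. Rounded just once: 4 significant digits.
Sliding distance L = v·t = 0.02535 m/s × 2817 s = 71.41 m.
Hardness H = 5.702 GPa = 5.702e+09 Pa.
Expressed in SI base units: W = 2905 N, H = 5.702e+09 Pa, K = 6.695e-06.
Volume removed: V = K·W·L/H = 6.695e-06 · 2905 · 71.41 / 5.702e+09 = 2.436e-10 m³.
Mean depth h = V/A = 2.436e-10 / 4.672e-04 = 5.214e-07 m.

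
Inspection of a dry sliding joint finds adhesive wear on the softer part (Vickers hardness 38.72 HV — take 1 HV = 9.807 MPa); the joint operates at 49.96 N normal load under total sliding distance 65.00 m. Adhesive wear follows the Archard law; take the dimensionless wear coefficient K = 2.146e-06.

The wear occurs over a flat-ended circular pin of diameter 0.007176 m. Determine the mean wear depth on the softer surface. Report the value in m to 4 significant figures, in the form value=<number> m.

The computation runs at exact precision. The intermediates are shown rounded; a single final rounding: 4 significant digits.
Convert: Hardness H = 38.72 HV × 9.807 MPa/HV = 379.7 MPa = 3.797e+08 Pa.
Convert: Contact area A = π·d²/4 = π·(0.007176 m)²/4 = 4.044e-05 m².
In SI base units, W = 49.96 N, H = 3.797e+08 Pa, K = 2.146e-06.
Archard relation: V = K·W·L/H = 2.146e-06 · 49.96 · 65.00 / 3.797e+08 = 1.835e-11 m³.
Average depth h = V/A = 1.835e-11 / 4.044e-05 = 4.538e-07 m.

value=4.538e-07 m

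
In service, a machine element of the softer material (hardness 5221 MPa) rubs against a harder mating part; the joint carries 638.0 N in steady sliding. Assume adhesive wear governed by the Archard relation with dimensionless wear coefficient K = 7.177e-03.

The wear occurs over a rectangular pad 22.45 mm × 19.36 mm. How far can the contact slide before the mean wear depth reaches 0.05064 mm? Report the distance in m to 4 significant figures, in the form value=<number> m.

value=25.10 m

The computation runs at exact precision. The intermediates are printed rounded. Rounded once at the end, at four significant figures.
Convert: Hardness H = 5221 MPa = 5.221e+09 Pa.
Convert: Pad sides 22.45 mm × 19.36 mm = 0.02245 m × 0.01936 m. Contact area A = 0.02245 m × 0.01936 m = 4.346e-04 m².
Convert: Depth limit h_lim = 0.05064 mm = 5.064e-05 m.
As SI base values: W = 638.0 N, H = 5.221e+09 Pa, K = 7.177e-03.
At the depth limit, V_lim = h_lim·A = 5.064e-05 · 4.346e-04 = 2.201e-08 m³.
Inverting, life L = V_lim·H/(K·W) = 2.201e-08 · 5.221e+09 / (7.177e-03 · 638.0) = 25.10 m.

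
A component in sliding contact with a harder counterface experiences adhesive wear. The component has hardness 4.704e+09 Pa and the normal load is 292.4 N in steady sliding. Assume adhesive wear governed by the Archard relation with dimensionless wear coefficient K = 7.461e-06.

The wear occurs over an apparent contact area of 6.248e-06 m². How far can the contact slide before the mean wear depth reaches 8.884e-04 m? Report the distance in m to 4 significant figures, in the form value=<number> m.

value=1.197e+04 m

Every step holds exact precision, and intermediate values are printed rounded, and a lone final rounding: four significant digits.
SI base units throughout: W = 292.4 N, H = 4.704e+09 Pa, K = 7.461e-06.
Allowed volume V_lim = h_lim·A = 8.884e-04 · 6.248e-06 = 5.551e-09 m³.
Life L = V_lim·H/(K·W) = 5.551e-09 · 4.704e+09 / (7.461e-06 · 292.4) = 1.197e+04 m.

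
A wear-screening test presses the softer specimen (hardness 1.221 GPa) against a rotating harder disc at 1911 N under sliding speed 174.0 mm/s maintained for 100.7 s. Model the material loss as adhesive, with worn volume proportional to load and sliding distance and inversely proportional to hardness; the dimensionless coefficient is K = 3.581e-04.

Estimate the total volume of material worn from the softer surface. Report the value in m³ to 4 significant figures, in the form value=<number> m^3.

value=9.820e-09 m^3

All working math keeps full precision, and intermediate values are shown rounded; one final rounding: 4 significant digits.
Convert: Sliding speed v = 174.0 mm/s = 0.1740 m/s. The distance L = v·t = 0.1740 m/s × 100.7 s = 17.52 m.
Convert: Hardness H = 1.221 GPa = 1.221e+09 Pa.
In SI base units, W = 1911 N, H = 1.221e+09 Pa, K = 3.581e-04.
Archard relation: V = K·W·L/H = 3.581e-04 · 1911 · 17.52 / 1.221e+09 = 9.820e-09 m³.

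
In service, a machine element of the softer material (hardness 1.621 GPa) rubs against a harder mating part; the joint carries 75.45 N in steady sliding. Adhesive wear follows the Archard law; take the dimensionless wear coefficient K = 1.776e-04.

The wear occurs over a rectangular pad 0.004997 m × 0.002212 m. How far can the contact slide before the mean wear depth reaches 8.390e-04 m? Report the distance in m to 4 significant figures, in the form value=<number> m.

Printed values are rounded, and the algebra maintains full float precision — one final rounding: 4 significant figures.
Hardness H = 1.621 GPa = 1.621e+09 Pa.
Contact area A = 0.004997 m × 0.002212 m = 1.105e-05 m².
SI base units throughout: W = 75.45 N, H = 1.621e+09 Pa, K = 1.776e-04.
Allowed volume V_lim = h_lim·A = 8.390e-04 · 1.105e-05 = 9.274e-09 m³.
Life L = V_lim·H/(K·W) = 9.274e-09 · 1.621e+09 / (1.776e-04 · 75.45) = 1122 m.

value=1122 m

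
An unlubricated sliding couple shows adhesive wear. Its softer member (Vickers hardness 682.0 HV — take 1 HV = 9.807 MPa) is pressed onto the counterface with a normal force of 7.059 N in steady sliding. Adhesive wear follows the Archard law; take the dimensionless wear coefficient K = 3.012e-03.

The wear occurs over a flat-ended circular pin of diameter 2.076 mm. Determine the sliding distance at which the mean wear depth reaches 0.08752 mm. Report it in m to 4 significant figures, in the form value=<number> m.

All working math keeps full float precision, and intermediate values are shown rounded. Rounded just once to 4 significant digits.
Convert: Hardness H = 682.0 HV × 9.807 MPa/HV = 6688 MPa = 6.688e+09 Pa.
Convert: Pin diameter d = 2.076 mm = 0.002076 m. Contact area A = π·d²/4 = π·(0.002076 m)²/4 = 3.385e-06 m².
Convert: Depth limit h_lim = 0.08752 mm = 8.752e-05 m.
Collected in SI base units: W = 7.059 N, H = 6.688e+09 Pa, K = 3.012e-03.
Allowed volume V_lim = h_lim·A = 8.752e-05 · 3.385e-06 = 2.962e-10 m³.
Sliding life L = V_lim·H/(K·W) = 2.962e-10 · 6.688e+09 / (3.012e-03 · 7.059) = 93.19 m.

value=93.19 m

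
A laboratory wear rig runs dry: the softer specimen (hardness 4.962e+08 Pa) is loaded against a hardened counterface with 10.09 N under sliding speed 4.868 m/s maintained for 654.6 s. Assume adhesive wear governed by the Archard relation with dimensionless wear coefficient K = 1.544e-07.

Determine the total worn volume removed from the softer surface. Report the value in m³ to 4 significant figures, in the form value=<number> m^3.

value=1.000e-11 m^3

Every step keeps full float precision. Intermediates appear rounded. Rounded just once, at four significant figures.
Path length L = v·t = 4.868 m/s × 654.6 s = 3187 m.
SI base units throughout: W = 10.09 N, H = 4.962e+08 Pa, K = 1.544e-07.
Apply Archard: V = K·W·L/H = 1.544e-07 · 10.09 · 3187 / 4.962e+08 = 1.000e-11 m³.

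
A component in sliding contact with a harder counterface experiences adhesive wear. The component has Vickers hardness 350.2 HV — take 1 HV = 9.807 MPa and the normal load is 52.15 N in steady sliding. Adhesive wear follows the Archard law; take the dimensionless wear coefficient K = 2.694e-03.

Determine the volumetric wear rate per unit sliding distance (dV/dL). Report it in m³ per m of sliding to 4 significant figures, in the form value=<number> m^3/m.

value=4.091e-11 m^3/m

Intermediates are shown rounded; the computation runs at full precision — one final rounding, at 4 significant digits.
Convert: Hardness H = 350.2 HV × 9.807 MPa/HV = 3434 MPa = 3.434e+09 Pa.
Working in SI base units: W = 52.15 N, H = 3.434e+09 Pa, K = 2.694e-03.
The wear rate dV/dL = K·W/H, per unit distance: 2.694e-03 · 52.15 / 3.434e+09 = 4.091e-11 m³/m.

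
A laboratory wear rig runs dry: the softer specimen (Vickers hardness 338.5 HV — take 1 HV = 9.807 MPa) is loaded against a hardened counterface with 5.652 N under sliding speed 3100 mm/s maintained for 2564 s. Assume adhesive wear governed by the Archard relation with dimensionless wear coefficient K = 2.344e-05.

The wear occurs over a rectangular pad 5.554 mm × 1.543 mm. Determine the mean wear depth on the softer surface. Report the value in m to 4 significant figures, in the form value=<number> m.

The intermediates are displayed rounded — all working math holds full precision. Rounded once at the end, at four significant digits.
Convert: Sliding speed v = 3100 mm/s = 3.100 m/s. Distance L = v·t = 3.100 m/s × 2564 s = 7948 m.
Convert: Hardness H = 338.5 HV × 9.807 MPa/HV = 3320 MPa = 3.320e+09 Pa.
Convert: Pad sides 5.554 mm × 1.543 mm = 0.005554 m × 0.001543 m. Contact area A = 0.005554 m × 0.001543 m = 8.570e-06 m².
As SI base values: W = 5.652 N, H = 3.320e+09 Pa, K = 2.344e-05.
Apply Archard: V = K·W·L/H = 2.344e-05 · 5.652 · 7948 / 3.320e+09 = 3.172e-10 m³.
Depth of wear h = V/A = 3.172e-10 / 8.570e-06 = 3.701e-05 m.

value=3.701e-05 m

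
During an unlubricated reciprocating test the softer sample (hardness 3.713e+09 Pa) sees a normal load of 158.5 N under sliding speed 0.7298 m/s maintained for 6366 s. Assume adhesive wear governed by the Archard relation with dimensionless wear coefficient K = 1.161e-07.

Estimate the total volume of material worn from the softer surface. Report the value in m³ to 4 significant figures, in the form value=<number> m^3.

value=2.303e-11 m^3

The algebra runs at full float precision, and intermediate values are printed rounded. Rounded just once to 4 significant figures.
Convert: Distance covered L = v·t = 0.7298 m/s × 6366 s = 4646 m.
SI base units throughout: W = 158.5 N, H = 3.713e+09 Pa, K = 1.161e-07.
Archard volume V = K·W·L/H = 1.161e-07 · 158.5 · 4646 / 3.713e+09 = 2.303e-11 m³.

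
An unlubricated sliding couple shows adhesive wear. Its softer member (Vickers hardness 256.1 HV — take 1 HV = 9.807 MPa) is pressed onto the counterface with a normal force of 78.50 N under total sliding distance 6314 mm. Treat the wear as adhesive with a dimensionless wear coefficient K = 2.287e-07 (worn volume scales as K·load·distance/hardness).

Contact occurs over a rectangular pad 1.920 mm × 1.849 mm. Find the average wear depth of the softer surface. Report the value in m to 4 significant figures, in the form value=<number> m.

The computation carries full float precision, and intermediate values appear rounded, and rounded once at the end: four significant figures.
Total distance L = 6314 mm = 6.314 m.
Hardness H = 256.1 HV × 9.807 MPa/HV = 2512 MPa = 2.512e+09 Pa.
Pad sides 1.920 mm × 1.849 mm = 0.001920 m × 0.001849 m. Contact area A = 0.001920 m × 0.001849 m = 3.550e-06 m².
Working in SI base units: W = 78.50 N, H = 2.512e+09 Pa, K = 2.287e-07.
Archard relation: V = K·W·L/H = 2.287e-07 · 78.50 · 6.314 / 2.512e+09 = 4.513e-14 m³.
Mean depth h = V/A = 4.513e-14 / 3.550e-06 = 1.271e-08 m.

value=1.271e-08 m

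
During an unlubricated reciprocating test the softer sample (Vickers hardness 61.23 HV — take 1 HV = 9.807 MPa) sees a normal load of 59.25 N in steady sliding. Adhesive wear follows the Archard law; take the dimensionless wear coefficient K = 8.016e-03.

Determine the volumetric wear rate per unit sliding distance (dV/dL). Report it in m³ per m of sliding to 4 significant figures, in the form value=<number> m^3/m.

The intermediates are displayed rounded, and each operation keeps full precision, and one last rounding to four significant digits.
Convert: Hardness H = 61.23 HV × 9.807 MPa/HV = 600.5 MPa = 6.005e+08 Pa.
SI base units throughout: W = 59.25 N, H = 6.005e+08 Pa, K = 8.016e-03.
Wear rate dV/dL = K·W/H, per unit distance: 8.016e-03 · 59.25 / 6.005e+08 = 7.909e-10 m³/m.

value=7.909e-10 m^3/m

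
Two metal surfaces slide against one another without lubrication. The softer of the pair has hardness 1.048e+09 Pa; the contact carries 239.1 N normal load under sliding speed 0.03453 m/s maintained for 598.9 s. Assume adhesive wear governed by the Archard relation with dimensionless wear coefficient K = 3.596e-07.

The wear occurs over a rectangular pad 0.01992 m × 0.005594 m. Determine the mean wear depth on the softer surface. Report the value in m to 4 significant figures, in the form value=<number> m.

Each operation runs at full precision — intermediate values appear rounded. Rounded once at the end to 4 significant figures.
Convert: Path length L = v·t = 0.03453 m/s × 598.9 s = 20.68 m.
Convert: Contact area A = 0.01992 m × 0.005594 m = 1.114e-04 m².
In SI base units, W = 239.1 N, H = 1.048e+09 Pa, K = 3.596e-07.
Apply Archard: V = K·W·L/H = 3.596e-07 · 239.1 · 20.68 / 1.048e+09 = 1.697e-12 m³.
Depth of wear h = V/A = 1.697e-12 / 1.114e-04 = 1.523e-08 m.

value=1.523e-08 m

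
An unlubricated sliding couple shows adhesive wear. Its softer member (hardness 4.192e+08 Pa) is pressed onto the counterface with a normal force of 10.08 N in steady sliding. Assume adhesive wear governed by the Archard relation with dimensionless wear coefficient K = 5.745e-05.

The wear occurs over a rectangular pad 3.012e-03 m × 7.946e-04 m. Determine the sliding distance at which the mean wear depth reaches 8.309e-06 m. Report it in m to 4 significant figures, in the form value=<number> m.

value=14.40 m

All working math holds exact precision, and intermediates are shown rounded; a single final rounding to four significant digits.
Convert: Contact area A = 3.012e-03 m × 7.946e-04 m = 2.393e-06 m².
Working in SI base units: W = 10.08 N, H = 4.192e+08 Pa, K = 5.745e-05.
Permissible volume V_lim = h_lim·A = 8.309e-06 · 2.393e-06 = 1.989e-11 m³.
Life L = V_lim·H/(K·W) = 1.989e-11 · 4.192e+08 / (5.745e-05 · 10.08) = 14.40 m.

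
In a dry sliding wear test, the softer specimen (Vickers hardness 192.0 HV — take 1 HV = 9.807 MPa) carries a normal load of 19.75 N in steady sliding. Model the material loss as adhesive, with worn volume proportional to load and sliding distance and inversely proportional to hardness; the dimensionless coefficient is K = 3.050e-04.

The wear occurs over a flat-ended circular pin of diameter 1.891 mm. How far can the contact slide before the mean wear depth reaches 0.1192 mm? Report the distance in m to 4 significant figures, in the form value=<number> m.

All arithmetic runs at full precision; intermediates appear rounded. Rounded just once: 4 significant digits.
Hardness H = 192.0 HV × 9.807 MPa/HV = 1883 MPa = 1.883e+09 Pa.
Pin diameter d = 1.891 mm = 0.001891 m. Contact area A = π·d²/4 = π·(0.001891 m)²/4 = 2.808e-06 m².
Depth limit h_lim = 0.1192 mm = 1.192e-04 m.
Collected in SI base units: W = 19.75 N, H = 1.883e+09 Pa, K = 3.050e-04.
Allowed volume V_lim = h_lim·A = 1.192e-04 · 2.808e-06 = 3.348e-10 m³.
Life L = V_lim·H/(K·W) = 3.348e-10 · 1.883e+09 / (3.050e-04 · 19.75) = 104.6 m.

value=104.6 m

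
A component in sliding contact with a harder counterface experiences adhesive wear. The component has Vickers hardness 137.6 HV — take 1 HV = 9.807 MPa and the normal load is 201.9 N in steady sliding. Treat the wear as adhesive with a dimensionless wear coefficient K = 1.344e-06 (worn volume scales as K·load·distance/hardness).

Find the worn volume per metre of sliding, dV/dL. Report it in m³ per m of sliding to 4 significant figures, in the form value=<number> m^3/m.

The intermediates are shown rounded, and every step carries full float precision — one final rounding: four significant digits.
Hardness H = 137.6 HV × 9.807 MPa/HV = 1349 MPa = 1.349e+09 Pa.
Expressed in SI base units: W = 201.9 N, H = 1.349e+09 Pa, K = 1.344e-06.
The wear rate dV/dL = K·W/H (independent of L): 1.344e-06 · 201.9 / 1.349e+09 = 2.011e-13 m³/m.

value=2.011e-13 m^3/m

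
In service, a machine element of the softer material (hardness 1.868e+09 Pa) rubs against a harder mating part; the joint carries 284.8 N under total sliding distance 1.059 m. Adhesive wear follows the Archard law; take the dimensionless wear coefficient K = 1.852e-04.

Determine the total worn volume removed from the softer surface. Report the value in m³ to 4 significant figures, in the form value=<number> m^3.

Intermediates are printed rounded — every step holds exact precision. Rounded just once to 4 significant digits.
Restated in SI base units: W = 284.8 N, H = 1.868e+09 Pa, K = 1.852e-04.
Volume removed: V = K·W·L/H = 1.852e-04 · 284.8 · 1.059 / 1.868e+09 = 2.990e-11 m³.

value=2.990e-11 m^3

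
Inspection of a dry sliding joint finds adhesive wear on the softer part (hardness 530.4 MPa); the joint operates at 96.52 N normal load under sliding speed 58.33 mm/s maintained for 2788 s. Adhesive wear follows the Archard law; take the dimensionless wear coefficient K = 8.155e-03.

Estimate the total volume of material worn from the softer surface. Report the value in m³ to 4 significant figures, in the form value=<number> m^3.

All working math holds exact precision. Intermediates are shown rounded — a lone final rounding, at 4 significant digits.
Convert: Sliding speed v = 58.33 mm/s = 0.05833 m/s. Total distance L = v·t = 0.05833 m/s × 2788 s = 162.6 m.
Convert: Hardness H = 530.4 MPa = 5.304e+08 Pa.
Collected in SI base units: W = 96.52 N, H = 5.304e+08 Pa, K = 8.155e-03.
Archard volume V = K·W·L/H = 8.155e-03 · 96.52 · 162.6 / 5.304e+08 = 2.413e-07 m³.

value=2.413e-07 m^3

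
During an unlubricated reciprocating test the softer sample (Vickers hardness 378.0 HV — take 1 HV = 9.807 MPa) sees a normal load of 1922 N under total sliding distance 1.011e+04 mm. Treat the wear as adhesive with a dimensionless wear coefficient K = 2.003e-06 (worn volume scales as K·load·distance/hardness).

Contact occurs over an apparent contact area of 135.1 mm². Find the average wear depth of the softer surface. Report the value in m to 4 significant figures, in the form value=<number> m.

value=7.771e-08 m

All arithmetic maintains exact precision; intermediates appear rounded, and a lone final rounding, at four significant figures.
Path length L = 1.011e+04 mm = 10.11 m.
Hardness H = 378.0 HV × 9.807 MPa/HV = 3707 MPa = 3.707e+09 Pa.
Contact area A = 135.1 mm² = 1.351e-04 m².
In SI base units: W = 1922 N, H = 3.707e+09 Pa, K = 2.003e-06.
Volume removed: V = K·W·L/H = 2.003e-06 · 1922 · 10.11 / 3.707e+09 = 1.050e-11 m³.
Depth h = V/A = 1.050e-11 / 1.351e-04 = 7.771e-08 m.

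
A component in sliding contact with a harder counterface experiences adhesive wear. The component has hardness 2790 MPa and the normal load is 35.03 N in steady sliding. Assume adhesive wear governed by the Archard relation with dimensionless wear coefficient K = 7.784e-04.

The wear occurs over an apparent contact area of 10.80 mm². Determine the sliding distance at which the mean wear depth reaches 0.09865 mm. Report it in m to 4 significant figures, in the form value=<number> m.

value=109.0 m

The computation carries full float precision — intermediates are printed rounded, and one last rounding to four significant digits.
Hardness H = 2790 MPa = 2.790e+09 Pa.
Contact area A = 10.80 mm² = 1.080e-05 m².
Depth limit h_lim = 0.09865 mm = 9.865e-05 m.
Working in SI base units: W = 35.03 N, H = 2.790e+09 Pa, K = 7.784e-04.
Limit volume V_lim = h_lim·A = 9.865e-05 · 1.080e-05 = 1.065e-09 m³.
Sliding life L = V_lim·H/(K·W) = 1.065e-09 · 2.790e+09 / (7.784e-04 · 35.03) = 109.0 m.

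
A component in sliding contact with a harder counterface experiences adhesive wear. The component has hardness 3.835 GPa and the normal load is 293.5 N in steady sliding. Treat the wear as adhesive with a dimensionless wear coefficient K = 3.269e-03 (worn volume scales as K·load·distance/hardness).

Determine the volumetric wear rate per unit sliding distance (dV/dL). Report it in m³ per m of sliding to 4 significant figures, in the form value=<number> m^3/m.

All arithmetic runs at full float precision — displayed values are rounded; one final rounding: 4 significant digits.
Convert: Hardness H = 3.835 GPa = 3.835e+09 Pa.
Working in SI base units: W = 293.5 N, H = 3.835e+09 Pa, K = 3.269e-03.
The wear rate dV/dL = K·W/H, per unit distance: 3.269e-03 · 293.5 / 3.835e+09 = 2.502e-10 m³/m.

value=2.502e-10 m^3/m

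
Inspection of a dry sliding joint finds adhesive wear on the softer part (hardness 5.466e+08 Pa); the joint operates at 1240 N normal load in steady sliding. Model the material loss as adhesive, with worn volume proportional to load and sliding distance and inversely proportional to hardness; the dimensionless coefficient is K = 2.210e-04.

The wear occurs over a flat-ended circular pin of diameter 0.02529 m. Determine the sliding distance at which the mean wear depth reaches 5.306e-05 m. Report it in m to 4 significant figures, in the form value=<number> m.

The computation runs at full float precision, and the intermediates are shown rounded; a lone final rounding, at four significant digits.
Contact area A = π·d²/4 = π·(0.02529 m)²/4 = 5.023e-04 m².
Restated in SI base units: W = 1240 N, H = 5.466e+08 Pa, K = 2.210e-04.
Volume at the limit: V_lim = h_lim·A = 5.306e-05 · 5.023e-04 = 2.665e-08 m³.
So the life L = V_lim·H/(K·W) = 2.665e-08 · 5.466e+08 / (2.210e-04 · 1240) = 53.16 m.

value=53.16 m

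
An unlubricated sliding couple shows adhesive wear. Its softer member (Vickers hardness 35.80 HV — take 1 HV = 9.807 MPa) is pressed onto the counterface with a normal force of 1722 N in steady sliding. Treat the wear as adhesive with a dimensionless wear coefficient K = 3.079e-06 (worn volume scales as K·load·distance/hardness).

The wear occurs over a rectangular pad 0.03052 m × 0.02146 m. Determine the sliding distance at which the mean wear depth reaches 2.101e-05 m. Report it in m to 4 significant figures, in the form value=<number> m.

value=911.2 m

The intermediates are printed rounded — the computation keeps exact precision. Rounded once at the end: 4 significant digits.
Convert: Hardness H = 35.80 HV × 9.807 MPa/HV = 351.1 MPa = 3.511e+08 Pa.
Convert: Contact area A = 0.03052 m × 0.02146 m = 6.550e-04 m².
Collected in SI base units: W = 1722 N, H = 3.511e+08 Pa, K = 3.079e-06.
Permissible volume V_lim = h_lim·A = 2.101e-05 · 6.550e-04 = 1.376e-08 m³.
So the life L = V_lim·H/(K·W) = 1.376e-08 · 3.511e+08 / (3.079e-06 · 1722) = 911.2 m.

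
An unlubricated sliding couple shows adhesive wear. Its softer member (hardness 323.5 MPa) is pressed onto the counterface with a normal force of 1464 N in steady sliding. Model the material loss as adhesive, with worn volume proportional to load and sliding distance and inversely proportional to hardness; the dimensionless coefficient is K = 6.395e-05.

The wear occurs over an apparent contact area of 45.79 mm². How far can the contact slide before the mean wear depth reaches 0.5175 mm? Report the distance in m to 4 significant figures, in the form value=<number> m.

value=81.88 m

The algebra carries full precision; the intermediates are displayed rounded — a single final rounding to four significant figures.
Convert: Hardness H = 323.5 MPa = 3.235e+08 Pa.
Convert: Contact area A = 45.79 mm² = 4.579e-05 m².
Convert: Depth limit h_lim = 0.5175 mm = 5.175e-04 m.
In SI base units, W = 1464 N, H = 3.235e+08 Pa, K = 6.395e-05.
At the depth limit, V_lim = h_lim·A = 5.175e-04 · 4.579e-05 = 2.370e-08 m³.
Life L = V_lim·H/(K·W) = 2.370e-08 · 3.235e+08 / (6.395e-05 · 1464) = 81.88 m.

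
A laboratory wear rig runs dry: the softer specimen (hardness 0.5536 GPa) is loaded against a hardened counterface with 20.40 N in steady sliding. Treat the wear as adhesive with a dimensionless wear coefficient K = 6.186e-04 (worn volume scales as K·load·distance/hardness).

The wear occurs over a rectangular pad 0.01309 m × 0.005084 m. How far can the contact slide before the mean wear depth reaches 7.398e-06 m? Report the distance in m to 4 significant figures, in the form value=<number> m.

value=21.60 m

All working math maintains full precision, and intermediates are printed rounded — a single final rounding to 4 significant digits.
Hardness H = 0.5536 GPa = 5.536e+08 Pa.
Contact area A = 0.01309 m × 0.005084 m = 6.655e-05 m².
Restated in SI base units: W = 20.40 N, H = 5.536e+08 Pa, K = 6.186e-04.
Permissible volume V_lim = h_lim·A = 7.398e-06 · 6.655e-05 = 4.923e-10 m³.
Life L = V_lim·H/(K·W) = 4.923e-10 · 5.536e+08 / (6.186e-04 · 20.40) = 21.60 m.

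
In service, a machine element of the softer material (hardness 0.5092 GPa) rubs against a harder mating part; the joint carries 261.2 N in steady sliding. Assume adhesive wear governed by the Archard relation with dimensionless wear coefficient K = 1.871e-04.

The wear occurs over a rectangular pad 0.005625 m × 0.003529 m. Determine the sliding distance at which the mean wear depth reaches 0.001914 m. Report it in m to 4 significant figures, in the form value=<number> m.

Displayed values are rounded. The computation runs at full precision; rounded once at the end to four significant figures.
Hardness H = 0.5092 GPa = 5.092e+08 Pa.
Contact area A = 0.005625 m × 0.003529 m = 1.985e-05 m².
Restated in SI base units: W = 261.2 N, H = 5.092e+08 Pa, K = 1.871e-04.
Volume at the limit: V_lim = h_lim·A = 0.001914 · 1.985e-05 = 3.799e-08 m³.
Inverting, life L = V_lim·H/(K·W) = 3.799e-08 · 5.092e+08 / (1.871e-04 · 261.2) = 395.9 m.

value=395.9 m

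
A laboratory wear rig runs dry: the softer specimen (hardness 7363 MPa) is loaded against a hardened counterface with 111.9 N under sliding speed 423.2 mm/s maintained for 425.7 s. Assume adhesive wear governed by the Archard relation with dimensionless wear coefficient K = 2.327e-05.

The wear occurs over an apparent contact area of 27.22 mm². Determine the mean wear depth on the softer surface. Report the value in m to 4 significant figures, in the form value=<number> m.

value=2.341e-06 m

The intermediates are shown rounded. Every step holds full precision, and one last rounding to 4 significant figures.
Convert: Sliding speed v = 423.2 mm/s = 0.4232 m/s. Total distance L = v·t = 0.4232 m/s × 425.7 s = 180.2 m.
Convert: Hardness H = 7363 MPa = 7.363e+09 Pa.
Convert: Contact area A = 27.22 mm² = 2.722e-05 m².
In SI base units: W = 111.9 N, H = 7.363e+09 Pa, K = 2.327e-05.
The Archard volume V = K·W·L/H = 2.327e-05 · 111.9 · 180.2 / 7.363e+09 = 6.371e-11 m³.
Mean depth h = V/A = 6.371e-11 / 2.722e-05 = 2.341e-06 m.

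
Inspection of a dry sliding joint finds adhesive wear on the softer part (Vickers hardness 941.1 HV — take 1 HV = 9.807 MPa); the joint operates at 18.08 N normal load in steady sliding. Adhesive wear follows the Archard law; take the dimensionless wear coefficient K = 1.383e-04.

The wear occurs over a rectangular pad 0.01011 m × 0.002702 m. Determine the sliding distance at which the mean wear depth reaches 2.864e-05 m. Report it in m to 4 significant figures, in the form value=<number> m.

value=2888 m

The algebra maintains full precision — intermediates are displayed rounded; one final rounding to 4 significant digits.
Hardness H = 941.1 HV × 9.807 MPa/HV = 9229 MPa = 9.229e+09 Pa.
Contact area A = 0.01011 m × 0.002702 m = 2.732e-05 m².
In SI base units, W = 18.08 N, H = 9.229e+09 Pa, K = 1.383e-04.
Wearable volume V_lim = h_lim·A = 2.864e-05 · 2.732e-05 = 7.824e-10 m³.
Inverting, life L = V_lim·H/(K·W) = 7.824e-10 · 9.229e+09 / (1.383e-04 · 18.08) = 2888 m.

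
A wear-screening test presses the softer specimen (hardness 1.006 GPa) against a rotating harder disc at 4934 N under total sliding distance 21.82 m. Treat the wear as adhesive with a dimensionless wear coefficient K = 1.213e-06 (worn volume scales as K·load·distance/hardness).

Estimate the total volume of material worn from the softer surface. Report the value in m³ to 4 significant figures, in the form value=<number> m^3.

value=1.298e-10 m^3

All arithmetic keeps full float precision; the intermediates are shown rounded; a lone final rounding to four significant digits.
Convert: Hardness H = 1.006 GPa = 1.006e+09 Pa.
In SI base units: W = 4934 N, H = 1.006e+09 Pa, K = 1.213e-06.
Archard volume V = K·W·L/H = 1.213e-06 · 4934 · 21.82 / 1.006e+09 = 1.298e-10 m³.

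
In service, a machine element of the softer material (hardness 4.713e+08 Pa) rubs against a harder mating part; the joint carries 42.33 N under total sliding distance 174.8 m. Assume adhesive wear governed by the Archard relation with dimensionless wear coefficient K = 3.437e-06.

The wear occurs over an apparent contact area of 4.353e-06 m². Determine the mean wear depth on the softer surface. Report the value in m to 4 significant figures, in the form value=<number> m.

value=1.240e-05 m

The algebra carries full precision. The intermediates are displayed rounded, and a single final rounding: 4 significant figures.
Collected in SI base units: W = 42.33 N, H = 4.713e+08 Pa, K = 3.437e-06.
The Archard volume V = K·W·L/H = 3.437e-06 · 42.33 · 174.8 / 4.713e+08 = 5.396e-11 m³.
Mean wear depth h = V/A = 5.396e-11 / 4.353e-06 = 1.240e-05 m.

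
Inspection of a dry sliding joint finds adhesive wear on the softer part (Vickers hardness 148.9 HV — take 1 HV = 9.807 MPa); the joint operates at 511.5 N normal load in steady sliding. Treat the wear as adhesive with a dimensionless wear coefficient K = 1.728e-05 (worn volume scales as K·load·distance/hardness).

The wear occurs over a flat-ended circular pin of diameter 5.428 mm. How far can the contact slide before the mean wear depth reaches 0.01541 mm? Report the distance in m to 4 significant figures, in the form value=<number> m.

value=58.91 m

Intermediate values appear rounded. All working math carries full precision, and a lone final rounding: four significant digits.
Convert: Hardness H = 148.9 HV × 9.807 MPa/HV = 1460 MPa = 1.460e+09 Pa.
Convert: Pin diameter d = 5.428 mm = 0.005428 m. Contact area A = π·d²/4 = π·(0.005428 m)²/4 = 2.314e-05 m².
Convert: Depth limit h_lim = 0.01541 mm = 1.541e-05 m.
Restated in SI base units: W = 511.5 N, H = 1.460e+09 Pa, K = 1.728e-05.
Volume at the limit: V_lim = h_lim·A = 1.541e-05 · 2.314e-05 = 3.566e-10 m³.
Sliding life L = V_lim·H/(K·W) = 3.566e-10 · 1.460e+09 / (1.728e-05 · 511.5) = 58.91 m.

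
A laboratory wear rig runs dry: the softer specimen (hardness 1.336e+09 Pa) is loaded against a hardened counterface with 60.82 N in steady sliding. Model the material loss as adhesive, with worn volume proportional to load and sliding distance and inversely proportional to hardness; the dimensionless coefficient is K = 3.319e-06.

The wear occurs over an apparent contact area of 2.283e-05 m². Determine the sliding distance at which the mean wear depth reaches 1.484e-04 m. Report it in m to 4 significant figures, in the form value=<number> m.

Intermediate values are displayed rounded — the algebra keeps full precision. Rounded once at the end: 4 significant digits.
Restated in SI base units: W = 60.82 N, H = 1.336e+09 Pa, K = 3.319e-06.
Volume at the limit: V_lim = h_lim·A = 1.484e-04 · 2.283e-05 = 3.388e-09 m³.
Sliding life L = V_lim·H/(K·W) = 3.388e-09 · 1.336e+09 / (3.319e-06 · 60.82) = 2.242e+04 m.

value=2.242e+04 m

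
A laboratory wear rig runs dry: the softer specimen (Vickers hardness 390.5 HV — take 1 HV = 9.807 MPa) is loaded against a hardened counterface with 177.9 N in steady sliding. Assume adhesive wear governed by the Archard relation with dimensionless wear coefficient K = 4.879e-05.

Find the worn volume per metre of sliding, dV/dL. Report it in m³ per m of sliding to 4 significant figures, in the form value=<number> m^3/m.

Printed values are rounded; every step maintains exact precision; rounded once at the end, at 4 significant figures.
Hardness H = 390.5 HV × 9.807 MPa/HV = 3830 MPa = 3.830e+09 Pa.
In SI base units, W = 177.9 N, H = 3.830e+09 Pa, K = 4.879e-05.
Volumetric rate dV/dL = K·W/H — distance-free: 4.879e-05 · 177.9 / 3.830e+09 = 2.266e-12 m³/m.

value=2.266e-12 m^3/m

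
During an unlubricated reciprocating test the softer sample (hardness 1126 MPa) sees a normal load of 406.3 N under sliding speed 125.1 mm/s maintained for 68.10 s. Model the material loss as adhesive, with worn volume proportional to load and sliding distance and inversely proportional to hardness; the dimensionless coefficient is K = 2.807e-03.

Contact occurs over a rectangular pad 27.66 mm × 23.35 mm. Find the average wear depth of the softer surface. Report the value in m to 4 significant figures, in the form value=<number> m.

value=1.336e-05 m

Intermediates appear rounded; all working math runs at exact precision; one final rounding to 4 significant figures.
Convert: Sliding speed v = 125.1 mm/s = 0.1251 m/s. Sliding distance L = v·t = 0.1251 m/s × 68.10 s = 8.519 m.
Convert: Hardness H = 1126 MPa = 1.126e+09 Pa.
Convert: Pad sides 27.66 mm × 23.35 mm = 0.02766 m × 0.02335 m. Contact area A = 0.02766 m × 0.02335 m = 6.459e-04 m².
SI base units throughout: W = 406.3 N, H = 1.126e+09 Pa, K = 2.807e-03.
Wear volume V = K·W·L/H = 2.807e-03 · 406.3 · 8.519 / 1.126e+09 = 8.629e-09 m³.
Average depth h = V/A = 8.629e-09 / 6.459e-04 = 1.336e-05 m.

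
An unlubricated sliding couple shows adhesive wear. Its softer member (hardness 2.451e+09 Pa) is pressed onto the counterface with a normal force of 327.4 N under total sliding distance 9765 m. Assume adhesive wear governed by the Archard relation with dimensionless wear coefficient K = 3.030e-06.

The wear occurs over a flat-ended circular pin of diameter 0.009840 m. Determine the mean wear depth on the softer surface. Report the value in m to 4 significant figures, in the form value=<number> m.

value=5.197e-05 m

All arithmetic runs at full precision; shown intermediates are rounded. Rounded just once: 4 significant figures.
Convert: Contact area A = π·d²/4 = π·(0.009840 m)²/4 = 7.605e-05 m².
In SI base units: W = 327.4 N, H = 2.451e+09 Pa, K = 3.030e-06.
Apply Archard: V = K·W·L/H = 3.030e-06 · 327.4 · 9765 / 2.451e+09 = 3.952e-09 m³.
Depth h = V/A = 3.952e-09 / 7.605e-05 = 5.197e-05 m.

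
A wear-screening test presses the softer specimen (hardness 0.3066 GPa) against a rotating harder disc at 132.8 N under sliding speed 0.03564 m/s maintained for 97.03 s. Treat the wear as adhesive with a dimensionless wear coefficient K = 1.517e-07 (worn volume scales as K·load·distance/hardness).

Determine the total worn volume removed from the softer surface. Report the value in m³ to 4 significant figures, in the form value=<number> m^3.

Intermediates are shown rounded; each operation keeps full precision — one last rounding to four significant figures.
Distance L = v·t = 0.03564 m/s × 97.03 s = 3.458 m.
Hardness H = 0.3066 GPa = 3.066e+08 Pa.
Working in SI base units: W = 132.8 N, H = 3.066e+08 Pa, K = 1.517e-07.
Worn volume V = K·W·L/H = 1.517e-07 · 132.8 · 3.458 / 3.066e+08 = 2.272e-13 m³.

value=2.272e-13 m^3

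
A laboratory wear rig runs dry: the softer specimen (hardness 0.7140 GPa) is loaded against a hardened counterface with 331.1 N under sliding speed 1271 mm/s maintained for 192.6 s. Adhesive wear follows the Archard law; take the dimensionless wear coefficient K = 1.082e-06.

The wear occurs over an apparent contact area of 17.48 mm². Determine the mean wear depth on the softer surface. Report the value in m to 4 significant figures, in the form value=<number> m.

value=7.027e-06 m

The computation maintains exact precision — shown intermediates are rounded; a single final rounding to four significant figures.
Convert: Sliding speed v = 1271 mm/s = 1.271 m/s. Sliding distance L = v·t = 1.271 m/s × 192.6 s = 244.8 m.
Convert: Hardness H = 0.7140 GPa = 7.140e+08 Pa.
Convert: Contact area A = 17.48 mm² = 1.748e-05 m².
As SI base values: W = 331.1 N, H = 7.140e+08 Pa, K = 1.082e-06.
Wear volume V = K·W·L/H = 1.082e-06 · 331.1 · 244.8 / 7.140e+08 = 1.228e-10 m³.
Mean wear depth h = V/A = 1.228e-10 / 1.748e-05 = 7.027e-06 m.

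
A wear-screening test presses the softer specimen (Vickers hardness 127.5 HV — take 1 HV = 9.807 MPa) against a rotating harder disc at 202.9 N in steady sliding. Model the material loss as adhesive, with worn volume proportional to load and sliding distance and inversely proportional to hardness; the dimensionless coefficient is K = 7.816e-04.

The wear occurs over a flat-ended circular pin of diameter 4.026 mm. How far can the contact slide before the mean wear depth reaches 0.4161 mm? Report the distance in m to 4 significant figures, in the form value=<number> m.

value=41.77 m

The computation maintains full float precision, and the intermediates appear rounded. Rounded once at the end, at four significant figures.
Hardness H = 127.5 HV × 9.807 MPa/HV = 1250 MPa = 1.250e+09 Pa.
Pin diameter d = 4.026 mm = 0.004026 m. Contact area A = π·d²/4 = π·(0.004026 m)²/4 = 1.273e-05 m².
Depth limit h_lim = 0.4161 mm = 4.161e-04 m.
SI base units throughout: W = 202.9 N, H = 1.250e+09 Pa, K = 7.816e-04.
Limit volume V_lim = h_lim·A = 4.161e-04 · 1.273e-05 = 5.297e-09 m³.
Thus life L = V_lim·H/(K·W) = 5.297e-09 · 1.250e+09 / (7.816e-04 · 202.9) = 41.77 m.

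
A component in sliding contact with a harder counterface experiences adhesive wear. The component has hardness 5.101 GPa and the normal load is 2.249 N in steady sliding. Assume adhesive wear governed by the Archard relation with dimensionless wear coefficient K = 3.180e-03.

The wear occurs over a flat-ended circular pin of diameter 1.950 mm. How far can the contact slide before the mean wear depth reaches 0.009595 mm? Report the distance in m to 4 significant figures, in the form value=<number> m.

Intermediate values are shown rounded — every step holds full float precision — rounded just once, at four significant figures.
Hardness H = 5.101 GPa = 5.101e+09 Pa.
Pin diameter d = 1.950 mm = 0.001950 m. Contact area A = π·d²/4 = π·(0.001950 m)²/4 = 2.986e-06 m².
Depth limit h_lim = 0.009595 mm = 9.595e-06 m.
As SI base values: W = 2.249 N, H = 5.101e+09 Pa, K = 3.180e-03.
Permissible volume V_lim = h_lim·A = 9.595e-06 · 2.986e-06 = 2.866e-11 m³.
Inverting, life L = V_lim·H/(K·W) = 2.866e-11 · 5.101e+09 / (3.180e-03 · 2.249) = 20.44 m.

value=20.44 m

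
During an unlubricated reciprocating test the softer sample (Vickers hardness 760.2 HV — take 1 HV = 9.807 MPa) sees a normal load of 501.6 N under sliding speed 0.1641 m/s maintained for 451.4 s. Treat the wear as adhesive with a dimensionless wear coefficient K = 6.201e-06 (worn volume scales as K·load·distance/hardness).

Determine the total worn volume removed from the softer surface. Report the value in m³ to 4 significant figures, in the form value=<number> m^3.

Each operation holds full precision. The intermediates are shown rounded; one last rounding: 4 significant digits.
Total distance L = v·t = 0.1641 m/s × 451.4 s = 74.07 m.
Hardness H = 760.2 HV × 9.807 MPa/HV = 7455 MPa = 7.455e+09 Pa.
In SI base units, W = 501.6 N, H = 7.455e+09 Pa, K = 6.201e-06.
Archard volume V = K·W·L/H = 6.201e-06 · 501.6 · 74.07 / 7.455e+09 = 3.090e-11 m³.

value=3.090e-11 m^3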